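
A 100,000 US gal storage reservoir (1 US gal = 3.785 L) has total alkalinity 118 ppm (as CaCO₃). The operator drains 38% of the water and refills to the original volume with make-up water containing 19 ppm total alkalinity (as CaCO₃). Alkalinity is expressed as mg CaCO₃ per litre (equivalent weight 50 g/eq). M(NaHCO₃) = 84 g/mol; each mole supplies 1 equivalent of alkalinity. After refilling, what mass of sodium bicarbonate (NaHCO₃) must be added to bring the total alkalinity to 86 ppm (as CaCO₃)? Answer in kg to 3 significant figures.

Volume: 100,000 US gal × 3.785 L/gal = 378,500 L.
After draining 38% and refilling: 118 × 0.62 + 19 × 0.38 = 80.38 ppm.
Deficit to target: 86 − 80.38 = 5.62 mg/L.
As CaCO₃: 5.62 mg/L × 378,500 L = 2127 g; ÷ 50 g/eq ÷ 1 = 42.54 mol NaHCO₃.
Mass: 42.54 × 84 = 3574 g.

3.57 kg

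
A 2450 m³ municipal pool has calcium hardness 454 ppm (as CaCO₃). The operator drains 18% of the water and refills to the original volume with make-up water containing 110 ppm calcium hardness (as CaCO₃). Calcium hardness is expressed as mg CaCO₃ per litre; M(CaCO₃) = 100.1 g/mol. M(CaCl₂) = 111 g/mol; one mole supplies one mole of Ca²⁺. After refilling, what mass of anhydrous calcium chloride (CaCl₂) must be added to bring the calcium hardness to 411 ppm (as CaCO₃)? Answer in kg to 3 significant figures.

Volume: 2450 m³ = 2,450,000 L.
After draining 18% and refilling: 454 × 0.82 + 110 × 0.18 = 392.08 ppm.
Deficit to target: 411 − 392.08 = 18.92 mg/L.
As CaCO₃: 18.92 mg/L × 2,450,000 L = 46,350 g; ÷ 100.1 = 463.1 mol Ca²⁺.
Mass: 463.1 × 111 = 51,400 g.

51.4 kg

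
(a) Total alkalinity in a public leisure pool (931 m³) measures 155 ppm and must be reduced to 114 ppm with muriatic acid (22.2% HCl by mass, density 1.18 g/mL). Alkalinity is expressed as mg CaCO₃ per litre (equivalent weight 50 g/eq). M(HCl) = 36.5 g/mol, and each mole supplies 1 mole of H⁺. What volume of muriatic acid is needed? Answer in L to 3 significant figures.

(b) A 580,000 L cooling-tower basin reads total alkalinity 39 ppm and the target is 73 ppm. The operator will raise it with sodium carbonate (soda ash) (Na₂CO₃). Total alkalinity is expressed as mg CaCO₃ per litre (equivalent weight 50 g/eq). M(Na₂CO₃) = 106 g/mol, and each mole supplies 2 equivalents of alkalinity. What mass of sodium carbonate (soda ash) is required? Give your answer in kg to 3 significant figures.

(a) 106 L; (b) 20.9 kg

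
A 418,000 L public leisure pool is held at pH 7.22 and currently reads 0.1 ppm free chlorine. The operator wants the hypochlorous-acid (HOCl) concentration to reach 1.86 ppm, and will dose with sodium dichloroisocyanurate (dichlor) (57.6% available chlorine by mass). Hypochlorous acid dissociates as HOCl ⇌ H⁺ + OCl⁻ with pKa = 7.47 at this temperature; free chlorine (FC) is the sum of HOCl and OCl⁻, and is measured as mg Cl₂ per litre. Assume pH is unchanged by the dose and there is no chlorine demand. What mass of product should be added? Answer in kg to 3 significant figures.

2.04 kg

[OCl⁻]/[HOCl] = 10^(pH − pKa) = 10^(7.22 − 7.47) = 0.5623; fraction as HOCl = 1/(1 + 0.5623) = 0.6401.
Free chlorine required for 1.86 ppm HOCl: 1.86 / 0.6401 = 2.906 ppm.
FC to add: 2.906 − 0.1 = 2.806 mg/L as Cl₂.
Cl₂ equivalent: 2.806 mg/L × 418,000 L = 1173 g.
Product at 57.6% available Cl: 1173 / 0.576 = 2036 g.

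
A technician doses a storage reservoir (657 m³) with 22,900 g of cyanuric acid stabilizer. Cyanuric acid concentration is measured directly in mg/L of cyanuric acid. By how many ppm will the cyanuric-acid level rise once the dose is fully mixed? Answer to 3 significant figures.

Volume: 657 m³ = 657,000 L.
Rise: 22,900 g / 657,000 L × 1000 = 34.86 mg/L.

34.9 ppm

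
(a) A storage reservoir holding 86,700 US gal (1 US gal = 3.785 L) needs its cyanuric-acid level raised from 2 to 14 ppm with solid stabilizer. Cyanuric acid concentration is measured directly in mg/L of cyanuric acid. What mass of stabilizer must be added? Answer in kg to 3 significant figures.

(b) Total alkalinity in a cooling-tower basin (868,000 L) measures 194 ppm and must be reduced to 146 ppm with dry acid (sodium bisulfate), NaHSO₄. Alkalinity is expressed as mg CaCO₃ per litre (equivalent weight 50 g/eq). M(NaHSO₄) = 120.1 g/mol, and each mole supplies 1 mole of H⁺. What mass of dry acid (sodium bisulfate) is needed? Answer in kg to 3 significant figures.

(a) Volume: 86,700 US gal × 3.785 L/gal = 328,160 L.
(a) CYA to add: (14 − 2) = 12 mg/L × 328,160 L = 3938 g cyanuric acid.

(b) Alkalinity to neutralize: (194 − 146) = 48 mg/L as CaCO₃ × 868,000 L = 41,660 g as CaCO₃.
(b) Equivalents of H⁺ required: 41,660 ÷ 50 g/eq = 833.3 eq = 833.3 mol NaHSO₄.
(b) Mass of NaHSO₄: 833.3 × 120.1 = 100,100 g.

(a) 3.94 kg; (b) 100 kg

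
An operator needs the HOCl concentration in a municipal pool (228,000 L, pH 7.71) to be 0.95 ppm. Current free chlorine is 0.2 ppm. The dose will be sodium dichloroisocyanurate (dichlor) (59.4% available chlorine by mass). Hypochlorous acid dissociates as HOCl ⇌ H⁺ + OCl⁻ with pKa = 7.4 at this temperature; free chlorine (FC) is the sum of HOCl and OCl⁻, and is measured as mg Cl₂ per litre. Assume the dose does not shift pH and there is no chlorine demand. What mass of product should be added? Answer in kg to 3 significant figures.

[OCl⁻]/[HOCl] = 10^(pH − pKa) = 10^(7.71 − 7.4) = 2.042; fraction as HOCl = 1/(1 + 2.042) = 0.3288.
Free chlorine required for 0.95 ppm HOCl: 0.95 / 0.3288 = 2.89 ppm.
FC to add: 2.89 − 0.2 = 2.69 mg/L as Cl₂.
Cl₂ equivalent: 2.69 mg/L × 228,000 L = 613.2 g.
Product at 59.4% available Cl: 613.2 / 0.594 = 1032 g.

1.03 kg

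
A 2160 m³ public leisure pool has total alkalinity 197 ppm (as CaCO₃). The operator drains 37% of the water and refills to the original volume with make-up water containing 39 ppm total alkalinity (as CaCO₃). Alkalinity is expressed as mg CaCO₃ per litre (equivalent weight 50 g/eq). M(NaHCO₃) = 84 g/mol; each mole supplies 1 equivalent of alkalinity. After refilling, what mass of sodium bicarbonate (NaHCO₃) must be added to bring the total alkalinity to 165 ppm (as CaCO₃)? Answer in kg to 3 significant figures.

96.0 kg

Volume: 2160 m³ = 2,160,000 L.
After draining 37% and refilling: 197 × 0.63 + 39 × 0.37 = 138.54 ppm.
Deficit to target: 165 − 138.54 = 26.46 mg/L.
As CaCO₃: 26.46 mg/L × 2,160,000 L = 57,150 g; ÷ 50 g/eq ÷ 1 = 1143 mol NaHCO₃.
Mass: 1143 × 84 = 96,020 g.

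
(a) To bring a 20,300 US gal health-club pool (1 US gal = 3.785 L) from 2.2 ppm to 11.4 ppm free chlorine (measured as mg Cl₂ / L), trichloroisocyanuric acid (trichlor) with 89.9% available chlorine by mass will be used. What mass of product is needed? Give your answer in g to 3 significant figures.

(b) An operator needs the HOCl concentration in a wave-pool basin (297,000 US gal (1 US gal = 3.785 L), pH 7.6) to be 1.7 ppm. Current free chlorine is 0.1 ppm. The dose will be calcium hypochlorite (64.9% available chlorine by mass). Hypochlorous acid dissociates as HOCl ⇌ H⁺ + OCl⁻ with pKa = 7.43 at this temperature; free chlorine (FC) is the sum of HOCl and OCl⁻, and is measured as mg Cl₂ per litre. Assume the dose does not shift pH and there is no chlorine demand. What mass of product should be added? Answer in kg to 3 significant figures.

(a) 786 g; (b) 7.13 kg

(a) Volume: 20,300 US gal × 3.785 L/gal = 76,836 L.
(a) Chlorine deficit: 11.4 − 2.2 = 9.2 ppm = 9.2 mg/L as Cl₂.
(a) Cl₂ equivalent needed: 9.2 mg/L × 76,836 L = 706,900 mg = 706.9 g.
(a) Product at 89.9% available chlorine: 706.9 / 0.899 = 786.3 g.

(b) Volume: 297,000 US gal × 3.785 L/gal = 1,124,145 L.
(b) [OCl⁻]/[HOCl] = 10^(pH − pKa) = 10^(7.6 − 7.43) = 1.479; fraction as HOCl = 1/(1 + 1.479) = 0.4034.
(b) Free chlorine required for 1.7 ppm HOCl: 1.7 / 0.4034 = 4.214 ppm.
(b) FC to add: 4.214 − 0.1 = 4.114 mg/L as Cl₂.
(b) Cl₂ equivalent: 4.114 mg/L × 1,124,145 L = 4625 g.
(b) Product at 64.9% available Cl: 4625 / 0.649 = 7127 g.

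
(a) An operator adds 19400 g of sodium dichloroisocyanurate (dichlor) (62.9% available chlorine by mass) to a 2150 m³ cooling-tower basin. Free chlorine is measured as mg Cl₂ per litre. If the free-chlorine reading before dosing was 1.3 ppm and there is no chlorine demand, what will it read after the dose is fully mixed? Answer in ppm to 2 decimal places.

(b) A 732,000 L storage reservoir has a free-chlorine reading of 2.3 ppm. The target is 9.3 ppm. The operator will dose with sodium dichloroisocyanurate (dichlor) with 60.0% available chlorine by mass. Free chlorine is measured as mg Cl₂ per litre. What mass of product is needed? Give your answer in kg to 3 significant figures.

(a) 6.98 ppm; (b) 8.54 kg

(a) Volume: 2150 m³ = 2,150,000 L.
(a) Available chlorine delivered: 19,400 g × 0.629 = 12,200 g as Cl₂.
(a) Concentration rise: 12,200 g / 2,150,000 L = 5.676 mg/L = 5.68 ppm.
(a) Final FC: 1.3 + 5.68 = 6.98 ppm.

(b) Chlorine deficit: 9.3 − 2.3 = 7 ppm = 7 mg/L as Cl₂.
(b) Cl₂ equivalent needed: 7 mg/L × 732,000 L = 5,124,000 mg = 5124 g.
(b) Product at 60.0% available chlorine: 5124 / 0.6 = 8540 g.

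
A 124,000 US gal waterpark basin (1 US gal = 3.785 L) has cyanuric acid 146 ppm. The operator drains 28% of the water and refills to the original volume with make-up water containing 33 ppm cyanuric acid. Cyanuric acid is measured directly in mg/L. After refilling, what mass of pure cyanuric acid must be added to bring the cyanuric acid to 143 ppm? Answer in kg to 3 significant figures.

13.4 kg

Volume: 124,000 US gal × 3.785 L/gal = 469,340 L.
After draining 28% and refilling: 146 × 0.72 + 33 × 0.28 = 114.36 ppm.
Deficit to target: 143 − 114.36 = 28.64 mg/L.
Mass: 28.64 mg/L × 469,340 L = 13,440 g cyanuric acid.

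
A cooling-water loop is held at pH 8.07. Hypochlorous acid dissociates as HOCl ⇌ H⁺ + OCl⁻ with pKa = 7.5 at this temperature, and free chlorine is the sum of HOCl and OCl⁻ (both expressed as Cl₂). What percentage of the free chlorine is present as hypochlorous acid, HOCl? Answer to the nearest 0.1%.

21.2%

[OCl⁻]/[HOCl] = 10^(pH − pKa) = 10^(8.07 − 7.5) = 10^0.57 = 3.715.
Fraction as HOCl = 1 / (1 + 3.715) = 0.2121.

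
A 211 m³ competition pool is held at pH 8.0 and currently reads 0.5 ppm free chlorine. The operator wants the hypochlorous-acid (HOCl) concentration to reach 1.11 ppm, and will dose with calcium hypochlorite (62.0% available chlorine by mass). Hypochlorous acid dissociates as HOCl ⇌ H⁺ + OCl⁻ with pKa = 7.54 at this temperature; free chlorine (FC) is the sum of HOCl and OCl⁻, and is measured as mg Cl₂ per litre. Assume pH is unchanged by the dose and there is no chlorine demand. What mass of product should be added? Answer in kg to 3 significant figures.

1.30 kg

Volume: 211 m³ = 211,000 L.
[OCl⁻]/[HOCl] = 10^(pH − pKa) = 10^(8.0 − 7.54) = 2.884; fraction as HOCl = 1/(1 + 2.884) = 0.2575.
Free chlorine required for 1.11 ppm HOCl: 1.11 / 0.2575 = 4.311 ppm.
FC to add: 4.311 − 0.5 = 3.811 mg/L as Cl₂.
Cl₂ equivalent: 3.811 mg/L × 211,000 L = 804.2 g.
Product at 62.0% available Cl: 804.2 / 0.62 = 1297 g.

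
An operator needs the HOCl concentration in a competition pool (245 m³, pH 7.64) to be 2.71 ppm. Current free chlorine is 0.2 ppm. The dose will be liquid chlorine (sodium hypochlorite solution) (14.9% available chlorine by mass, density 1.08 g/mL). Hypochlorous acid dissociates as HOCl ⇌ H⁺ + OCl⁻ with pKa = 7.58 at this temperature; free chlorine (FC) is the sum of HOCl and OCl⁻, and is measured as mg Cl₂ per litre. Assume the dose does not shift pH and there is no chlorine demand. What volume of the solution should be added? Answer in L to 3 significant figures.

8.56 L

Volume: 245 m³ = 245,000 L.
[OCl⁻]/[HOCl] = 10^(pH − pKa) = 10^(7.64 − 7.58) = 1.148; fraction as HOCl = 1/(1 + 1.148) = 0.4655.
Free chlorine required for 2.71 ppm HOCl: 2.71 / 0.4655 = 5.821 ppm.
FC to add: 5.821 − 0.2 = 5.621 mg/L as Cl₂.
Cl₂ equivalent: 5.621 mg/L × 245,000 L = 1377 g.
Product at 14.9% available Cl: 1377 / 0.149 = 9243 g.
Volume: 9243 g ÷ 1.08 g/mL = 8559 mL.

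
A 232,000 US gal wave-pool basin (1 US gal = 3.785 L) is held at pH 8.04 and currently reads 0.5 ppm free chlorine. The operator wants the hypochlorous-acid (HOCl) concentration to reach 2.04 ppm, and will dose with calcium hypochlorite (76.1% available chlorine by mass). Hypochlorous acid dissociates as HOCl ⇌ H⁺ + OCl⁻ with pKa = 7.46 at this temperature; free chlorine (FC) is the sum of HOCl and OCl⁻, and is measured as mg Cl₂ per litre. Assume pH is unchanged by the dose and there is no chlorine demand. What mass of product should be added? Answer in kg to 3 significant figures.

10.7 kg

Volume: 232,000 US gal × 3.785 L/gal = 878,120 L.
[OCl⁻]/[HOCl] = 10^(pH − pKa) = 10^(8.04 − 7.46) = 3.802; fraction as HOCl = 1/(1 + 3.802) = 0.2083.
Free chlorine required for 2.04 ppm HOCl: 2.04 / 0.2083 = 9.796 ppm.
FC to add: 9.796 − 0.5 = 9.296 mg/L as Cl₂.
Cl₂ equivalent: 9.296 mg/L × 878,120 L = 8163 g.
Product at 76.1% available Cl: 8163 / 0.761 = 10,730 g.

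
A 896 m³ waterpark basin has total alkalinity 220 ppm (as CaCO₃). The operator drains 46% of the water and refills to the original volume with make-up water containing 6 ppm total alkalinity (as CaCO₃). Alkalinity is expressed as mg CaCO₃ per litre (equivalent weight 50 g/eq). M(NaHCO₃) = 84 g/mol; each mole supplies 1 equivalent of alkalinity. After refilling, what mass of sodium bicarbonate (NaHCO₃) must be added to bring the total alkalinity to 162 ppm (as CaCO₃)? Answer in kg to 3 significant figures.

Volume: 896 m³ = 896,000 L.
After draining 46% and refilling: 220 × 0.54 + 6 × 0.46 = 121.56 ppm.
Deficit to target: 162 − 121.56 = 40.44 mg/L.
As CaCO₃: 40.44 mg/L × 896,000 L = 36,230 g; ÷ 50 g/eq ÷ 1 = 724.7 mol NaHCO₃.
Mass: 724.7 × 84 = 60,870 g.

60.9 kg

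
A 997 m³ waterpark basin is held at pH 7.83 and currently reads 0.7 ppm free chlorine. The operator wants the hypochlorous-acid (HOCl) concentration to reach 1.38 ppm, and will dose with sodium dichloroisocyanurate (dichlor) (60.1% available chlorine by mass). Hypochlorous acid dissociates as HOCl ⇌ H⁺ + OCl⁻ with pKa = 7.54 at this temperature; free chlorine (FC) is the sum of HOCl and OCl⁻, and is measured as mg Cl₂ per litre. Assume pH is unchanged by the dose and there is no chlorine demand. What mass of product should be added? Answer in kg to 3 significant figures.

5.59 kg

Volume: 997 m³ = 997,000 L.
[OCl⁻]/[HOCl] = 10^(pH − pKa) = 10^(7.83 − 7.54) = 1.95; fraction as HOCl = 1/(1 + 1.95) = 0.339.
Free chlorine required for 1.38 ppm HOCl: 1.38 / 0.339 = 4.071 ppm.
FC to add: 4.071 − 0.7 = 3.371 mg/L as Cl₂.
Cl₂ equivalent: 3.371 mg/L × 997,000 L = 3361 g.
Product at 60.1% available Cl: 3361 / 0.601 = 5592 g.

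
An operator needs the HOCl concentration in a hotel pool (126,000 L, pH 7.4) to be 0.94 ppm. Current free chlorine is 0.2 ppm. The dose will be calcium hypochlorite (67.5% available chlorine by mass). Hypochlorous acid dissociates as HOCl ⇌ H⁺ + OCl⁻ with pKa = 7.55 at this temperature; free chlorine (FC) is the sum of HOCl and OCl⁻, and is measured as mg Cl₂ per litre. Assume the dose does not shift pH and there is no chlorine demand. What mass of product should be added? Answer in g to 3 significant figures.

262 g

[OCl⁻]/[HOCl] = 10^(pH − pKa) = 10^(7.4 − 7.55) = 0.7079; fraction as HOCl = 1/(1 + 0.7079) = 0.5855.
Free chlorine required for 0.94 ppm HOCl: 0.94 / 0.5855 = 1.605 ppm.
FC to add: 1.605 − 0.2 = 1.405 mg/L as Cl₂.
Cl₂ equivalent: 1.405 mg/L × 126,000 L = 177.1 g.
Product at 67.5% available Cl: 177.1 / 0.675 = 262.4 g.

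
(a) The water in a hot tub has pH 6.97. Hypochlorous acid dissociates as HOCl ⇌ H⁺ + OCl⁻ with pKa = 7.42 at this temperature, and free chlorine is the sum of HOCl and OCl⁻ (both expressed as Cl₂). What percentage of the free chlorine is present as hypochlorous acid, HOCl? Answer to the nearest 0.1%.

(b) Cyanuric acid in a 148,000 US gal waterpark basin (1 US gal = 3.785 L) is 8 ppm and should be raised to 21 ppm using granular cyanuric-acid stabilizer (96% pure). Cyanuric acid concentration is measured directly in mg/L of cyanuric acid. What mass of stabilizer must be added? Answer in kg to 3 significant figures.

(a) 73.8%; (b) 7.59 kg

(a) [OCl⁻]/[HOCl] = 10^(pH − pKa) = 10^(6.97 − 7.42) = 10^-0.45 = 0.3548.
(a) Fraction as HOCl = 1 / (1 + 0.3548) = 0.7381.

(b) Volume: 148,000 US gal × 3.785 L/gal = 560,180 L.
(b) CYA to add: (21 − 8) = 13 mg/L × 560,180 L = 7282 g cyanuric acid.
(b) At 96% purity: 7282 / 0.96 = 7586 g product.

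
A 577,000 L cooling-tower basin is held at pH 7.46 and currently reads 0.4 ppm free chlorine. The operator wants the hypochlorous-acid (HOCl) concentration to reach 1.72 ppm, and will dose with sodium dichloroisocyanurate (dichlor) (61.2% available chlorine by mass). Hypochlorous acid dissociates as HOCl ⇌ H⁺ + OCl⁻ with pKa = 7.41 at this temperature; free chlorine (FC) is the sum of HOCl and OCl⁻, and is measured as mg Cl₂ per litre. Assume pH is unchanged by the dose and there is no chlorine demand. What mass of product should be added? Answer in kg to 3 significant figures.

[OCl⁻]/[HOCl] = 10^(pH − pKa) = 10^(7.46 − 7.41) = 1.122; fraction as HOCl = 1/(1 + 1.122) = 0.4712.
Free chlorine required for 1.72 ppm HOCl: 1.72 / 0.4712 = 3.65 ppm.
FC to add: 3.65 − 0.4 = 3.25 mg/L as Cl₂.
Cl₂ equivalent: 3.25 mg/L × 577,000 L = 1875 g.
Product at 61.2% available Cl: 1875 / 0.612 = 3064 g.

3.06 kg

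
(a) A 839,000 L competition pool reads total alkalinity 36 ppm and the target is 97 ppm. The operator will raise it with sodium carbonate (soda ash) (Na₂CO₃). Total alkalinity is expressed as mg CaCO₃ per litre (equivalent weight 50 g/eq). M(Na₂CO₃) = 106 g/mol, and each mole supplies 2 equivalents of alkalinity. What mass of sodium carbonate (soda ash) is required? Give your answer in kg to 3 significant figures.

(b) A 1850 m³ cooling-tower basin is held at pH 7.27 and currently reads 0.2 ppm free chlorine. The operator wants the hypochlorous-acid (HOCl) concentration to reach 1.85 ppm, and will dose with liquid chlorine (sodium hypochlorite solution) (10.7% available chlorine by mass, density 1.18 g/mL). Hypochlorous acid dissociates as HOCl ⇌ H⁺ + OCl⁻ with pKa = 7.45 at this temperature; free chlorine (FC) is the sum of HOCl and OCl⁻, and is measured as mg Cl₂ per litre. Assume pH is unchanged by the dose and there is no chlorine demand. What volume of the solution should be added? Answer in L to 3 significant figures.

(a) Alkalinity to add: (97 − 36) = 61 mg/L as CaCO₃ × 839,000 L = 51,180 g as CaCO₃.
(a) Equivalents: 51,180 g ÷ 50 g/eq = 1024 eq.
(a) Each mole of Na₂CO₃ supplies 2 eq, so 1024 / 2 = 511.8 mol.
(a) Mass: 511.8 mol × 106 g/mol = 54,250 g.

(b) Volume: 1850 m³ = 1,850,000 L.
(b) [OCl⁻]/[HOCl] = 10^(pH − pKa) = 10^(7.27 − 7.45) = 0.6607; fraction as HOCl = 1/(1 + 0.6607) = 0.6022.
(b) Free chlorine required for 1.85 ppm HOCl: 1.85 / 0.6022 = 3.072 ppm.
(b) FC to add: 3.072 − 0.2 = 2.872 mg/L as Cl₂.
(b) Cl₂ equivalent: 2.872 mg/L × 1,850,000 L = 5314 g.
(b) Product at 10.7% available Cl: 5314 / 0.107 = 49,660 g.
(b) Volume: 49,660 g ÷ 1.18 g/mL = 42,090 mL.

(a) 54.2 kg; (b) 42.1 L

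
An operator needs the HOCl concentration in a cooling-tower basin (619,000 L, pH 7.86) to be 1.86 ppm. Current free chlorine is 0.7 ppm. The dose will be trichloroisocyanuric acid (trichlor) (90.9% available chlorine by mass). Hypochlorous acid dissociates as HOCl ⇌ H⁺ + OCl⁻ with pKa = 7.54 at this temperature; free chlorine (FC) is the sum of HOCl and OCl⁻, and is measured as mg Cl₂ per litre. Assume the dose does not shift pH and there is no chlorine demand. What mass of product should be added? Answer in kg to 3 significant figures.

[OCl⁻]/[HOCl] = 10^(pH − pKa) = 10^(7.86 − 7.54) = 2.089; fraction as HOCl = 1/(1 + 2.089) = 0.3237.
Free chlorine required for 1.86 ppm HOCl: 1.86 / 0.3237 = 5.746 ppm.
FC to add: 5.746 − 0.7 = 5.046 mg/L as Cl₂.
Cl₂ equivalent: 5.046 mg/L × 619,000 L = 3124 g.
Product at 90.9% available Cl: 3124 / 0.909 = 3436 g.

3.44 kg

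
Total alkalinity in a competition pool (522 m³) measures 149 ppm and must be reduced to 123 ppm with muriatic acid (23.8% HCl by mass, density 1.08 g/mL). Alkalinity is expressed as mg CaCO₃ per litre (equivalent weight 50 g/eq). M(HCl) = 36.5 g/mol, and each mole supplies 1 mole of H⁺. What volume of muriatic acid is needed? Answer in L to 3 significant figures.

38.5 L

Volume: 522 m³ = 522,000 L.
Alkalinity to neutralize: (149 − 123) = 26 mg/L as CaCO₃ × 522,000 L = 13,570 g as CaCO₃.
Equivalents of H⁺ required: 13,570 ÷ 50 g/eq = 271.4 eq = 271.4 mol HCl.
Mass of HCl: 271.4 × 36.5 = 9908 g.
Mass of 23.8% solution: 9908 / 0.238 = 41,630 g.
Volume: 41,630 g ÷ 1.08 g/mL = 38,540 mL.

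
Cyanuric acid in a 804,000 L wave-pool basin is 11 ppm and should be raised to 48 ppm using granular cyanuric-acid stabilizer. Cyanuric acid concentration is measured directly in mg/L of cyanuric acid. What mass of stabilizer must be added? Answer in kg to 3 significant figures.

29.7 kg

CYA to add: (48 − 11) = 37 mg/L × 804,000 L = 29,750 g cyanuric acid.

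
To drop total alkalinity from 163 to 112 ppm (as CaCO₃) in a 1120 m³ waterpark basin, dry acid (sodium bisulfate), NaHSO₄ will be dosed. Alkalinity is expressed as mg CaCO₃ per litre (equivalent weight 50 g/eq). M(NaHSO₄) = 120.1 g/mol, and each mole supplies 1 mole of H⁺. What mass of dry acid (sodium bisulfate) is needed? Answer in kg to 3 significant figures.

137 kg

Volume: 1120 m³ = 1,120,000 L.
Alkalinity to neutralize: (163 − 112) = 51 mg/L as CaCO₃ × 1,120,000 L = 57,120 g as CaCO₃.
Equivalents of H⁺ required: 57,120 ÷ 50 g/eq = 1142 eq = 1142 mol NaHSO₄.
Mass of NaHSO₄: 1142 × 120.1 = 137,200 g.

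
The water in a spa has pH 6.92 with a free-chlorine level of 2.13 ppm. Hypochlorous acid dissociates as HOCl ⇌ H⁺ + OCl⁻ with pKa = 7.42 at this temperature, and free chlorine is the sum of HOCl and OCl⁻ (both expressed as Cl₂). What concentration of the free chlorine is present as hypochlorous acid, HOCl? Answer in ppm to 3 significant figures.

1.62 ppm

[OCl⁻]/[HOCl] = 10^(pH − pKa) = 10^(6.92 − 7.42) = 10^-0.50 = 0.3162.
Fraction as HOCl = 1 / (1 + 0.3162) = 0.7597.
HOCl = 0.7597 × 2.13 ppm = 1.618 ppm.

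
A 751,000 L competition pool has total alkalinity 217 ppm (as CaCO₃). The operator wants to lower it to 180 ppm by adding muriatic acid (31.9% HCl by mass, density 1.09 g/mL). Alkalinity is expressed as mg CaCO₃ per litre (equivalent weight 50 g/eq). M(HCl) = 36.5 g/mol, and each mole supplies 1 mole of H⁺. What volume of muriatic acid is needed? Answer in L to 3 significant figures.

Alkalinity to neutralize: (217 − 180) = 37 mg/L as CaCO₃ × 751,000 L = 27,790 g as CaCO₃.
Equivalents of H⁺ required: 27,790 ÷ 50 g/eq = 555.7 eq = 555.7 mol HCl.
Mass of HCl: 555.7 × 36.5 = 20,280 g.
Mass of 31.9% solution: 20,280 / 0.319 = 63,590 g.
Volume: 63,590 g ÷ 1.09 g/mL = 58,340 mL.

58.3 L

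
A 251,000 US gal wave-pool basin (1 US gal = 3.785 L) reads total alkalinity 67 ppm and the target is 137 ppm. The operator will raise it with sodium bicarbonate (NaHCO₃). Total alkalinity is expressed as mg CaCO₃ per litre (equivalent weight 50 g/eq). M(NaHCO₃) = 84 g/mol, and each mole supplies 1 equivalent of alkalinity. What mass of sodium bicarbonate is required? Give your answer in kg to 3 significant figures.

Volume: 251,000 US gal × 3.785 L/gal = 950,035 L.
Alkalinity to add: (137 − 67) = 70 mg/L as CaCO₃ × 950,035 L = 66,500 g as CaCO₃.
Equivalents: 66,500 g ÷ 50 g/eq = 1330 eq.
NaHCO₃ supplies 1 eq per mole → 1330 mol.
Mass: 1330 mol × 84 g/mol = 111,700 g.

112 kg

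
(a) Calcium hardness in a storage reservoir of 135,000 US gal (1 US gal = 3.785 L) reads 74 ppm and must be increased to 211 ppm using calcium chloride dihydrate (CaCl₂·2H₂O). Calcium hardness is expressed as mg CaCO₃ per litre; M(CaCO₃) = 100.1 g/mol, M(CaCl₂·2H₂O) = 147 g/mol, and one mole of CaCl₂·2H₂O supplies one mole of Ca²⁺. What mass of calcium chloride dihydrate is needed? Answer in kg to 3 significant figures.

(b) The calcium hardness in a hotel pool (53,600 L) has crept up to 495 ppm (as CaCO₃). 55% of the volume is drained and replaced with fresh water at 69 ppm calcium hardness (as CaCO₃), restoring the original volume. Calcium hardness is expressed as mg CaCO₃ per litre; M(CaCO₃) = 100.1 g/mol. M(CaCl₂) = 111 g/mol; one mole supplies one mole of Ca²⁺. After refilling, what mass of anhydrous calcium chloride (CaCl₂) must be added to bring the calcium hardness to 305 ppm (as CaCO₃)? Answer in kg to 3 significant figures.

(a) Volume: 135,000 US gal × 3.785 L/gal = 510,975 L.
(a) Hardness to add: (211 − 74) = 137 mg/L as CaCO₃ × 510,975 L = 70,000 g as CaCO₃.
(a) Moles of Ca²⁺ (1 mol Ca²⁺ ≡ 1 mol CaCO₃): 70,000 / 100.1 g/mol = 699.3 mol.
(a) Mass of CaCl₂·2H₂O: 699.3 × 147 = 102,800 g.

(b) After draining 55% and refilling: 495 × 0.45 + 69 × 0.55 = 260.7 ppm.
(b) Deficit to target: 305 − 260.7 = 44.3 mg/L.
(b) As CaCO₃: 44.3 mg/L × 53,600 L = 2374 g; ÷ 100.1 = 23.72 mol Ca²⁺.
(b) Mass: 23.72 × 111 = 2633 g.

(a) 103 kg; (b) 2.63 kg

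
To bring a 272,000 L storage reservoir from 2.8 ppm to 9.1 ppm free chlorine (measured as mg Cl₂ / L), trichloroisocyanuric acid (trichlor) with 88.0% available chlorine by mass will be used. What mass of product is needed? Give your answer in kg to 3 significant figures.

1.95 kg

Chlorine deficit: 9.1 − 2.8 = 6.3 ppm = 6.3 mg/L as Cl₂.
Cl₂ equivalent needed: 6.3 mg/L × 272,000 L = 1,714,000 mg = 1714 g.
Product at 88.0% available chlorine: 1714 / 0.88 = 1947 g.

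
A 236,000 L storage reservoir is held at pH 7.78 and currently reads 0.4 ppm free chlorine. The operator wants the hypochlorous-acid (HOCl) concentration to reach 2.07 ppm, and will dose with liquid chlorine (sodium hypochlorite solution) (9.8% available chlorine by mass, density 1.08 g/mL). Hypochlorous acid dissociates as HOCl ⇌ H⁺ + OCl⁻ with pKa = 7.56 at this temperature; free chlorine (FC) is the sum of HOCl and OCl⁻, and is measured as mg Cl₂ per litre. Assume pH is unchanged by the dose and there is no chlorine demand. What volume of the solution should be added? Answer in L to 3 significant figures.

11.4 L

[OCl⁻]/[HOCl] = 10^(pH − pKa) = 10^(7.78 − 7.56) = 1.66; fraction as HOCl = 1/(1 + 1.66) = 0.376.
Free chlorine required for 2.07 ppm HOCl: 2.07 / 0.376 = 5.505 ppm.
FC to add: 5.505 − 0.4 = 5.105 mg/L as Cl₂.
Cl₂ equivalent: 5.105 mg/L × 236,000 L = 1205 g.
Product at 9.8% available Cl: 1205 / 0.098 = 12,290 g.
Volume: 12,290 g ÷ 1.08 g/mL = 11,380 mL.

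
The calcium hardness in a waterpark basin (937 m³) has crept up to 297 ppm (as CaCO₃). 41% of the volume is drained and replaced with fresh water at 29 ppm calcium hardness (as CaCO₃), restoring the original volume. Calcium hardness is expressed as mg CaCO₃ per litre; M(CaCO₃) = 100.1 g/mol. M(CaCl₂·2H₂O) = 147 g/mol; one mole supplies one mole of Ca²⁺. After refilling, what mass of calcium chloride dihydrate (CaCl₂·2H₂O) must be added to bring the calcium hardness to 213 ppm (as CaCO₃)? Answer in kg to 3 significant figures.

35.6 kg

Volume: 937 m³ = 937,000 L.
After draining 41% and refilling: 297 × 0.59 + 29 × 0.41 = 187.12 ppm.
Deficit to target: 213 − 187.12 = 25.88 mg/L.
As CaCO₃: 25.88 mg/L × 937,000 L = 24,250 g; ÷ 100.1 = 242.3 mol Ca²⁺.
Mass: 242.3 × 147 = 35,610 g.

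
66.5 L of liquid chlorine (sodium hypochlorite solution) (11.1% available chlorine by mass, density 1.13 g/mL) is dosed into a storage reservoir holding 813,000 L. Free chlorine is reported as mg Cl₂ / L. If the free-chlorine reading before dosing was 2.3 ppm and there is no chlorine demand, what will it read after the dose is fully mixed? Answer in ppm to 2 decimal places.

Mass of solution: 66.5 L × 1000 mL/L × 1.13 g/mL = 75,140 g.
Available chlorine delivered: 75,140 g × 0.111 = 8341 g as Cl₂.
Concentration rise: 8341 g / 813,000 L = 10.26 mg/L = 10.26 ppm.
Final FC: 2.3 + 10.26 = 12.56 ppm.

12.56 ppm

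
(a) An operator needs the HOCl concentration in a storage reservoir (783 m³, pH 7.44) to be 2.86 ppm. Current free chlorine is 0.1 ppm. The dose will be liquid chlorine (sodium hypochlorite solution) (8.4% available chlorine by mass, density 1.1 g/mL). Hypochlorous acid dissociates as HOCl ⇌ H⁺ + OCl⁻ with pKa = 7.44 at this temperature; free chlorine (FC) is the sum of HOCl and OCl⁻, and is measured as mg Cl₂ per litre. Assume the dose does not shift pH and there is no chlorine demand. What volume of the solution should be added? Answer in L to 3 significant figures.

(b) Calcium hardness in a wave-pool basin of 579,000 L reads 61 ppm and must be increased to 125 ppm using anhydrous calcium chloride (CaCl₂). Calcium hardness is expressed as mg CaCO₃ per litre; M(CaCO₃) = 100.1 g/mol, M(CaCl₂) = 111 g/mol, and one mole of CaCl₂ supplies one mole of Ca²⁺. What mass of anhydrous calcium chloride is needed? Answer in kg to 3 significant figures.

(a) Volume: 783 m³ = 783,000 L.
(a) [OCl⁻]/[HOCl] = 10^(pH − pKa) = 10^(7.44 − 7.44) = 1; fraction as HOCl = 1/(1 + 1) = 0.5.
(a) Free chlorine required for 2.86 ppm HOCl: 2.86 / 0.5 = 5.72 ppm.
(a) FC to add: 5.72 − 0.1 = 5.62 mg/L as Cl₂.
(a) Cl₂ equivalent: 5.62 mg/L × 783,000 L = 4400 g.
(a) Product at 8.4% available Cl: 4400 / 0.084 = 52,390 g.
(a) Volume: 52,390 g ÷ 1.1 g/mL = 47,620 mL.

(b) Hardness to add: (125 − 61) = 64 mg/L as CaCO₃ × 579,000 L = 37,060 g as CaCO₃.
(b) Moles of Ca²⁺ (1 mol Ca²⁺ ≡ 1 mol CaCO₃): 37,060 / 100.1 g/mol = 370.2 mol.
(b) Mass of CaCl₂: 370.2 × 111 = 41,090 g.

(a) 47.6 L; (b) 41.1 kg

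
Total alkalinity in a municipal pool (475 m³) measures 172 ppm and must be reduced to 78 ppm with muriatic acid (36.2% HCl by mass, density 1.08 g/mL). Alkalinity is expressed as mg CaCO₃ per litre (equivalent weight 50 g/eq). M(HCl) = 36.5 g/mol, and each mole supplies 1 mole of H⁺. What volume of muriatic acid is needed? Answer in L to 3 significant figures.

Volume: 475 m³ = 475,000 L.
Alkalinity to neutralize: (172 − 78) = 94 mg/L as CaCO₃ × 475,000 L = 44,650 g as CaCO₃.
Equivalents of H⁺ required: 44,650 ÷ 50 g/eq = 893 eq = 893 mol HCl.
Mass of HCl: 893 × 36.5 = 32,590 g.
Mass of 36.2% solution: 32,590 / 0.362 = 90,040 g.
Volume: 90,040 g ÷ 1.08 g/mL = 83,370 mL.

83.4 L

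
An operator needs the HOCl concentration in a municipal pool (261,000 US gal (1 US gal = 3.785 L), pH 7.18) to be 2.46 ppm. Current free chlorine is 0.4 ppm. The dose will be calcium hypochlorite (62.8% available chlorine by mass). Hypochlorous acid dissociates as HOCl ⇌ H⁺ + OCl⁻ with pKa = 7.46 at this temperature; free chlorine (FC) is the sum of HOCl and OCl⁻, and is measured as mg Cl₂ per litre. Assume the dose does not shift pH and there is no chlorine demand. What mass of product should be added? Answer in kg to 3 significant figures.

5.27 kg

Volume: 261,000 US gal × 3.785 L/gal = 987,885 L.
[OCl⁻]/[HOCl] = 10^(pH − pKa) = 10^(7.18 − 7.46) = 0.5248; fraction as HOCl = 1/(1 + 0.5248) = 0.6558.
Free chlorine required for 2.46 ppm HOCl: 2.46 / 0.6558 = 3.751 ppm.
FC to add: 3.751 − 0.4 = 3.351 mg/L as Cl₂.
Cl₂ equivalent: 3.351 mg/L × 987,885 L = 3310 g.
Product at 62.8% available Cl: 3310 / 0.628 = 5271 g.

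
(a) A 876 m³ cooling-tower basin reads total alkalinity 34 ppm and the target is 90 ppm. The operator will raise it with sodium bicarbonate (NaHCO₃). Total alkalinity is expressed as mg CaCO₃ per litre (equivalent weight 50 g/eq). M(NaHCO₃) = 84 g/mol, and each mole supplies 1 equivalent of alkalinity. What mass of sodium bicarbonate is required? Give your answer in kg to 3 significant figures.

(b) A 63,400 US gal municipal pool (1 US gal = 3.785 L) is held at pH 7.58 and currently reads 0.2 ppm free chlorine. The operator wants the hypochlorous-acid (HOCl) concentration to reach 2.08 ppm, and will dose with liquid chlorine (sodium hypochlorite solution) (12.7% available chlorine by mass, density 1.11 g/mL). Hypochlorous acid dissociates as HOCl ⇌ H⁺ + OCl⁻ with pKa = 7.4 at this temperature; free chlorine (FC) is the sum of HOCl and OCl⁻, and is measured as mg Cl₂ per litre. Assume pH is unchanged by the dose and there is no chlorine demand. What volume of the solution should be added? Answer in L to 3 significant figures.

(a) 82.4 kg; (b) 8.56 L

(a) Volume: 876 m³ = 876,000 L.
(a) Alkalinity to add: (90 − 34) = 56 mg/L as CaCO₃ × 876,000 L = 49,060 g as CaCO₃.
(a) Equivalents: 49,060 g ÷ 50 g/eq = 981.1 eq.
(a) NaHCO₃ supplies 1 eq per mole → 981.1 mol.
(a) Mass: 981.1 mol × 84 g/mol = 82,410 g.

(b) Volume: 63,400 US gal × 3.785 L/gal = 239,969 L.
(b) [OCl⁻]/[HOCl] = 10^(pH − pKa) = 10^(7.58 − 7.4) = 1.514; fraction as HOCl = 1/(1 + 1.514) = 0.3978.
(b) Free chlorine required for 2.08 ppm HOCl: 2.08 / 0.3978 = 5.228 ppm.
(b) FC to add: 5.228 − 0.2 = 5.028 mg/L as Cl₂.
(b) Cl₂ equivalent: 5.028 mg/L × 239,969 L = 1207 g.
(b) Product at 12.7% available Cl: 1207 / 0.127 = 9501 g.
(b) Volume: 9501 g ÷ 1.11 g/mL = 8559 mL.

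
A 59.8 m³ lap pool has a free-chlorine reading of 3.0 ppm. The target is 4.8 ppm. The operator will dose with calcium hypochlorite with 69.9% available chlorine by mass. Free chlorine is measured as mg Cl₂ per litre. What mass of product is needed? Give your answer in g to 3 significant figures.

Volume: 59.8 m³ = 59,800 L.
Chlorine deficit: 4.8 − 3.0 = 1.8 ppm = 1.8 mg/L as Cl₂.
Cl₂ equivalent needed: 1.8 mg/L × 59,800 L = 107,600 mg = 107.6 g.
Product at 69.9% available chlorine: 107.6 / 0.699 = 154 g.

154 g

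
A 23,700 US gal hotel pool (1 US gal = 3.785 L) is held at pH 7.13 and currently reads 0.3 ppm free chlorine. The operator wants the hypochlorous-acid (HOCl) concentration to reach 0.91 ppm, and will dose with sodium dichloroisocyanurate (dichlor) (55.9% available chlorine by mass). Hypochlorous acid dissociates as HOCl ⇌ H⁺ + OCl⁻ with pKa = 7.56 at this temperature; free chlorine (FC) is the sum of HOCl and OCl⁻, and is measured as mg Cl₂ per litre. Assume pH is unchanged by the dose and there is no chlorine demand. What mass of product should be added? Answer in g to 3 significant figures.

152 g

Volume: 23,700 US gal × 3.785 L/gal = 89,704 L.
[OCl⁻]/[HOCl] = 10^(pH − pKa) = 10^(7.13 − 7.56) = 0.3715; fraction as HOCl = 1/(1 + 0.3715) = 0.7291.
Free chlorine required for 0.91 ppm HOCl: 0.91 / 0.7291 = 1.248 ppm.
FC to add: 1.248 − 0.3 = 0.9481 mg/L as Cl₂.
Cl₂ equivalent: 0.9481 mg/L × 89,704 L = 85.05 g.
Product at 55.9% available Cl: 85.05 / 0.559 = 152.1 g.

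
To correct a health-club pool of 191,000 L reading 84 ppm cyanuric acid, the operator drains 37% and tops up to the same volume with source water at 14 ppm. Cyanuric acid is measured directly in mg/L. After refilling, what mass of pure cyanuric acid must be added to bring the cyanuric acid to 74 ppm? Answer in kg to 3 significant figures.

3.04 kg

After draining 37% and refilling: 84 × 0.63 + 14 × 0.37 = 58.1 ppm.
Deficit to target: 74 − 58.1 = 15.9 mg/L.
Mass: 15.9 mg/L × 191,000 L = 3037 g cyanuric acid.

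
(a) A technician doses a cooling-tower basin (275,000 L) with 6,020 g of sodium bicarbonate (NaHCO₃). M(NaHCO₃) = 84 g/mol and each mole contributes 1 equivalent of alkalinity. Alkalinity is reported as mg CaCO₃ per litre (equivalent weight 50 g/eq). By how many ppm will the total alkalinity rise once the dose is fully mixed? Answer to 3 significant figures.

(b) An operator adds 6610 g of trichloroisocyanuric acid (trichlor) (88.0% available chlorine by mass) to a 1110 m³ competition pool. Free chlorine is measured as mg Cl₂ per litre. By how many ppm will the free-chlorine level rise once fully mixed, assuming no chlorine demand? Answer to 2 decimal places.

(a) 13.0 ppm; (b) 5.24 ppm

(a) Moles of NaHCO₃: 6,020 g ÷ 84 g/mol = 71.67 mol → 71.67 eq of alkalinity.
(a) As CaCO₃: 71.67 eq × 50 g/eq = 3583 g.
(a) Rise: 3583 g / 275,000 L × 1000 = 13.03 mg/L.

(b) Volume: 1110 m³ = 1,110,000 L.
(b) Available chlorine delivered: 6610 g × 0.88 = 5817 g as Cl₂.
(b) Concentration rise: 5817 g / 1,110,000 L = 5.24 mg/L = 5.24 ppm.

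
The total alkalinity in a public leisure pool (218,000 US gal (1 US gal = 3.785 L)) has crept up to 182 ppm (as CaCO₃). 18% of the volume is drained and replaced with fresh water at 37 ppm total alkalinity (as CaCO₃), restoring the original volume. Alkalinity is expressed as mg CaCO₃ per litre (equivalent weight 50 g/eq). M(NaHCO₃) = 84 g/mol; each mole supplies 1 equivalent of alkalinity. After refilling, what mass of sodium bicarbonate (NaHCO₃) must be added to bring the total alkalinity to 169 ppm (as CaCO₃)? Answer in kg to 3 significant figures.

18.2 kg

Volume: 218,000 US gal × 3.785 L/gal = 825,130 L.
After draining 18% and refilling: 182 × 0.82 + 37 × 0.18 = 155.9 ppm.
Deficit to target: 169 − 155.9 = 13.1 mg/L.
As CaCO₃: 13.1 mg/L × 825,130 L = 10,810 g; ÷ 50 g/eq ÷ 1 = 216.2 mol NaHCO₃.
Mass: 216.2 × 84 = 18,160 g.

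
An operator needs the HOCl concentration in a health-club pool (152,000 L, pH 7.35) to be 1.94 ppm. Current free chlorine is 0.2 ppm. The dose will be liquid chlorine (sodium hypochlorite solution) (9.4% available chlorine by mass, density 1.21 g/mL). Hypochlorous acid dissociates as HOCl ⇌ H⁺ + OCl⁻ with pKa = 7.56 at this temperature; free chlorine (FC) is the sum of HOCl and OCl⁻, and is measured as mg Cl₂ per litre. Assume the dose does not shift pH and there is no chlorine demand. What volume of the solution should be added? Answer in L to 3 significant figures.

[OCl⁻]/[HOCl] = 10^(pH − pKa) = 10^(7.35 − 7.56) = 0.6166; fraction as HOCl = 1/(1 + 0.6166) = 0.6186.
Free chlorine required for 1.94 ppm HOCl: 1.94 / 0.6186 = 3.136 ppm.
FC to add: 3.136 − 0.2 = 2.936 mg/L as Cl₂.
Cl₂ equivalent: 2.936 mg/L × 152,000 L = 446.3 g.
Product at 9.4% available Cl: 446.3 / 0.094 = 4748 g.
Volume: 4748 g ÷ 1.21 g/mL = 3924 mL.

3.92 L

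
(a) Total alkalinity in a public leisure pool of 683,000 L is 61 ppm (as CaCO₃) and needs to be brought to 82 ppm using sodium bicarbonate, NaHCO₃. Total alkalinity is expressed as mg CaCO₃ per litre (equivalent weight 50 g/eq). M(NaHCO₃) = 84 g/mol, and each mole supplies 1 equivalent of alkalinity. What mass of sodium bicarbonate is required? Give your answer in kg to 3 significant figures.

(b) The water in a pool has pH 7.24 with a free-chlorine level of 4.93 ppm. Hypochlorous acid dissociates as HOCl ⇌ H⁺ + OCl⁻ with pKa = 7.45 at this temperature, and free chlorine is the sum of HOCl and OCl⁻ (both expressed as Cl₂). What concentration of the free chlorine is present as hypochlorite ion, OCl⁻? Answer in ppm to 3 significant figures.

(a) 24.1 kg; (b) 1.88 ppm

(a) Alkalinity to add: (82 − 61) = 21 mg/L as CaCO₃ × 683,000 L = 14,340 g as CaCO₃.
(a) Equivalents: 14,340 g ÷ 50 g/eq = 286.9 eq.
(a) NaHCO₃ supplies 1 eq per mole → 286.9 mol.
(a) Mass: 286.9 mol × 84 g/mol = 24,100 g.

(b) [OCl⁻]/[HOCl] = 10^(pH − pKa) = 10^(7.24 − 7.45) = 10^-0.21 = 0.6166.
(b) Fraction as HOCl = 1 / (1 + 0.6166) = 0.6186.
(b) OCl⁻ = (1 − 0.6186) × 4.93 ppm = 1.88 ppm.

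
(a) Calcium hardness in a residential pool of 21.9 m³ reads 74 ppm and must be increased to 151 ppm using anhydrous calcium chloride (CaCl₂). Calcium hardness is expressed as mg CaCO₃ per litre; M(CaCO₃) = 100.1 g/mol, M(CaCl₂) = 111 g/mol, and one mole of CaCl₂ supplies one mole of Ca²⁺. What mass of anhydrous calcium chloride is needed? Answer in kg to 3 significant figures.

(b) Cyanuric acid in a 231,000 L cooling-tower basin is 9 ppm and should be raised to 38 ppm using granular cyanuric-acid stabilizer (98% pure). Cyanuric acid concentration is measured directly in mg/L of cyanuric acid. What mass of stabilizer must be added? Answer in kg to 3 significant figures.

(a) Volume: 21.9 m³ = 21,900 L.
(a) Hardness to add: (151 − 74) = 77 mg/L as CaCO₃ × 21,900 L = 1686 g as CaCO₃.
(a) Moles of Ca²⁺ (1 mol Ca²⁺ ≡ 1 mol CaCO₃): 1686 / 100.1 g/mol = 16.85 mol.
(a) Mass of CaCl₂: 16.85 × 111 = 1870 g.

(b) CYA to add: (38 − 9) = 29 mg/L × 231,000 L = 6699 g cyanuric acid.
(b) At 98% purity: 6699 / 0.98 = 6836 g product.

(a) 1.87 kg; (b) 6.84 kg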